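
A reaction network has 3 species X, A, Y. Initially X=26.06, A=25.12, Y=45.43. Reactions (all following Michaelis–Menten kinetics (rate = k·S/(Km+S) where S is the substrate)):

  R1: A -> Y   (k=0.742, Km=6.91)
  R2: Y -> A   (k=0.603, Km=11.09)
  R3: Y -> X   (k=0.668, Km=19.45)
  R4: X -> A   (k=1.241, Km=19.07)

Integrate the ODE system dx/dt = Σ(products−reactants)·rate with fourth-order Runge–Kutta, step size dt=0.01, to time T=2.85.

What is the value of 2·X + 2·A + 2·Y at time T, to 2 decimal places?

Check how each reaction changes W = 2·X + 2·A + 2·Y (weight of products minus weight of reactants):
R1: A -> Y: (2·1) − (2·1) = 2 − 2 = 0
R2: Y -> A: (2·1) − (2·1) = 2 − 2 = 0
R3: Y -> X: (2·1) − (2·1) = 2 − 2 = 0
R4: X -> A: (2·1) − (2·1) = 2 − 2 = 0
Every reaction leaves W unchanged, so W is conserved and no simulation is needed: W(T) = W(0) = 2·26.06 + 2·25.12 + 2·45.43 = 193.22

Value at T = 193.22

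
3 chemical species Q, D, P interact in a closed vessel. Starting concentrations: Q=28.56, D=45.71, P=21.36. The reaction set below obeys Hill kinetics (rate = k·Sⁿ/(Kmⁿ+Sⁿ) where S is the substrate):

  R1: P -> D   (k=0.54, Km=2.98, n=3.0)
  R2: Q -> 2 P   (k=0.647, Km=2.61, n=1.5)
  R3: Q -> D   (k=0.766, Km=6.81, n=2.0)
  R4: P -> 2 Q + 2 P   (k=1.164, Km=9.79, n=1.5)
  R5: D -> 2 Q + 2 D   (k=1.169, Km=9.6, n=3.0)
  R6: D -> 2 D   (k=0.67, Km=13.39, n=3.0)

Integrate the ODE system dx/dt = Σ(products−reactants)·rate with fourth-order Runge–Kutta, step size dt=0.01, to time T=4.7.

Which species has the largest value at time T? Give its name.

Dominant species at T: D

RK4 with dt=0.01: 470 steps to T=4.7. Trajectory (selected grid times):
t=0.00: Q=28.56 D=45.71 P=21.36
t=0.52: Q=29.99 D=47.31 P=22.20
t=1.04: Q=31.43 D=48.91 P=23.05
t=1.57: Q=32.91 D=50.55 P=23.92
t=2.09: Q=34.37 D=52.16 P=24.78
t=2.61: Q=35.84 D=53.77 P=25.65
t=3.13: Q=37.32 D=55.39 P=26.52
t=3.66: Q=38.83 D=57.03 P=27.41
t=4.18: Q=40.33 D=58.65 P=28.29
t=4.70: Q=41.83 D=60.27 P=29.18
At T=4.7: Q=41.83 D=60.27 P=29.18; the largest is D.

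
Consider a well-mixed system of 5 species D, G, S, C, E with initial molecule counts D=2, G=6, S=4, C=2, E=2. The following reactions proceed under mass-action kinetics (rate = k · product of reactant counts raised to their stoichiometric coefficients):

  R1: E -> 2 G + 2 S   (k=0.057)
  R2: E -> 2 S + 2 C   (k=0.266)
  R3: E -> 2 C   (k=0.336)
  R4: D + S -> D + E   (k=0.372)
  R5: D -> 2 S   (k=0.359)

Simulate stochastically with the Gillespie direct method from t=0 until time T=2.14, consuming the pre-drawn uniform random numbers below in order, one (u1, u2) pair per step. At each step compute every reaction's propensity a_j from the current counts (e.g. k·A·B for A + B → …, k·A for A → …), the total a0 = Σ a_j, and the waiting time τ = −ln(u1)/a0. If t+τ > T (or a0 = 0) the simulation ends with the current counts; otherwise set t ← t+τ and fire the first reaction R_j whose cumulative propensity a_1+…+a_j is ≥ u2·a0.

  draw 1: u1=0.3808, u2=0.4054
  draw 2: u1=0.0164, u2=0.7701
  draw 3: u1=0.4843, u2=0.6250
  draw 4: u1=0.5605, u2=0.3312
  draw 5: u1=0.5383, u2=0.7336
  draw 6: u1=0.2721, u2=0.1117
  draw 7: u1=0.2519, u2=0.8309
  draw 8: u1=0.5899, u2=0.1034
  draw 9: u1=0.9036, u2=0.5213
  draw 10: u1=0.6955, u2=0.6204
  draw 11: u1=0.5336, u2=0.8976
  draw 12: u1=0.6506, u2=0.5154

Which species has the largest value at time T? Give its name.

Dominant species at T: C

t=0.000: D=2 G=6 S=4 C=2 E=2
Draw 1: a1=0.114, a2=0.532, a3=0.672, a4=2.976, a5=0.718, a0=5.012; τ=−ln(0.3808)/5.012=0.193 → t=0.193; u2·a0=0.4054·5.012=2.032; a1+…+a3=1.318 < 2.032 ≤ a1+…+a4=4.294 → R4 fires; D=2 G=6 S=3 C=2 E=3
Draw 2: a1=0.171, a2=0.798, a3=1.008, a4=2.232, a5=0.718, a0=4.927; τ=−ln(0.0164)/4.927=0.834 → t=1.027; u2·a0=0.7701·4.927=3.794; a1+…+a3=1.977 < 3.794 ≤ a1+…+a4=4.209 → R4 fires; D=2 G=6 S=2 C=2 E=4
Draw 3: a1=0.228, a2=1.064, a3=1.344, a4=1.488, a5=0.718, a0=4.842; τ=−ln(0.4843)/4.842=0.150 → t=1.177; u2·a0=0.6250·4.842=3.026; a1+…+a3=2.636 < 3.026 ≤ a1+…+a4=4.124 → R4 fires; D=2 G=6 S=1 C=2 E=5
Draw 4: a1=0.285, a2=1.330, a3=1.680, a4=0.744, a5=0.718, a0=4.757; τ=−ln(0.5605)/4.757=0.122 → t=1.298; u2·a0=0.3312·4.757=1.576; a1=0.285 < 1.576 ≤ a1+a2=1.615 → R2 fires; D=2 G=6 S=3 C=4 E=4
Draw 5: a1=0.228, a2=1.064, a3=1.344, a4=2.232, a5=0.718, a0=5.586; τ=−ln(0.5383)/5.586=0.111 → t=1.409; u2·a0=0.7336·5.586=4.098; a1+…+a3=2.636 < 4.098 ≤ a1+…+a4=4.868 → R4 fires; D=2 G=6 S=2 C=4 E=5
Draw 6: a1=0.285, a2=1.330, a3=1.680, a4=1.488, a5=0.718, a0=5.501; τ=−ln(0.2721)/5.501=0.237 → t=1.646; u2·a0=0.1117·5.501=0.614; a1=0.285 < 0.614 ≤ a1+a2=1.615 → R2 fires; D=2 G=6 S=4 C=6 E=4
Draw 7: a1=0.228, a2=1.064, a3=1.344, a4=2.976, a5=0.718, a0=6.330; τ=−ln(0.2519)/6.330=0.218 → t=1.864; u2·a0=0.8309·6.330=5.260; a1+…+a3=2.636 < 5.260 ≤ a1+…+a4=5.612 → R4 fires; D=2 G=6 S=3 C=6 E=5
Draw 8: a1=0.285, a2=1.330, a3=1.680, a4=2.232, a5=0.718, a0=6.245; τ=−ln(0.5899)/6.245=0.085 → t=1.948; u2·a0=0.1034·6.245=0.646; a1=0.285 < 0.646 ≤ a1+a2=1.615 → R2 fires; D=2 G=6 S=5 C=8 E=4
Draw 9: a1=0.228, a2=1.064, a3=1.344, a4=3.720, a5=0.718, a0=7.074; τ=−ln(0.9036)/7.074=0.014 → t=1.962; u2·a0=0.5213·7.074=3.688; a1+…+a3=2.636 < 3.688 ≤ a1+…+a4=6.356 → R4 fires; D=2 G=6 S=4 C=8 E=5
Draw 10: a1=0.285, a2=1.330, a3=1.680, a4=2.976, a5=0.718, a0=6.989; τ=−ln(0.6955)/6.989=0.052 → t=2.014; u2·a0=0.6204·6.989=4.336; a1+…+a3=3.295 < 4.336 ≤ a1+…+a4=6.271 → R4 fires; D=2 G=6 S=3 C=8 E=6
Draw 11: a1=0.342, a2=1.596, a3=2.016, a4=2.232, a5=0.718, a0=6.904; τ=−ln(0.5336)/6.904=0.091 → t=2.105; u2·a0=0.8976·6.904=6.197; a1+…+a4=6.186 < 6.197 ≤ a1+…+a5=6.904 → R5 fires; D=1 G=6 S=5 C=8 E=6
Draw 12: a1=0.342, a2=1.596, a3=2.016, a4=1.860, a5=0.359, a0=6.173; τ=−ln(0.6506)/6.173=0.070 → t=2.175 > T=2.14: stop.
At T=2.14: D=1 G=6 S=5 C=8 E=6; the largest is C.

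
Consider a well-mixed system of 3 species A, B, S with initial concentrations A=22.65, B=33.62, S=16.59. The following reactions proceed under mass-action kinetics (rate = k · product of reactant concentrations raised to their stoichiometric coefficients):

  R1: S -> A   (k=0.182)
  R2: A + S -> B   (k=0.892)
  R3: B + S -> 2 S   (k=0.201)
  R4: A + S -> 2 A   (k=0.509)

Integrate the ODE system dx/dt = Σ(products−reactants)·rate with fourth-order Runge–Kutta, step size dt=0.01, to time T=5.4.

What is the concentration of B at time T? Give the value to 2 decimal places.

RK4 with dt=0.01: 540 steps to T=5.4. Trajectory (selected grid times):
t=0.00: A=22.65 B=33.62 S=16.59
t=0.60: A=16.55 B=41.74 S=0.00
t=1.20: A=16.55 B=41.74 S=0.00
t=1.80: A=16.55 B=41.74 S=0.00
t=2.40: A=16.55 B=41.74 S=0.00
t=3.00: A=16.55 B=41.74 S=0.00
t=3.60: A=16.55 B=41.74 S=0.00
t=4.20: A=16.55 B=41.74 S=0.00
t=4.80: A=16.55 B=41.74 S=0.00
t=5.40: A=16.55 B=41.74 S=0.00
Read off B at T=5.4: 41.74

B at T = 41.74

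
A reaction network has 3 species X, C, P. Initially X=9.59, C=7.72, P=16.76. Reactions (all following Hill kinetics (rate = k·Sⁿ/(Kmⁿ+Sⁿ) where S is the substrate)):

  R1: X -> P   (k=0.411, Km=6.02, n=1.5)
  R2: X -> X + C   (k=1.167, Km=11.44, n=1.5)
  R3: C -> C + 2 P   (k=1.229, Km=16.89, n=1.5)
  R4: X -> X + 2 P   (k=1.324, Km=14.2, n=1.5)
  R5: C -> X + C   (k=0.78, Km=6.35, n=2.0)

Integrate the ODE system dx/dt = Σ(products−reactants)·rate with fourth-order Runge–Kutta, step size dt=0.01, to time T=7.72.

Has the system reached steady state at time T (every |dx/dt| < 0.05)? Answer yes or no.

RK4 with dt=0.01: 772 steps to T=7.72. Trajectory (selected grid times):
t=0.00: X=9.59 C=7.72 P=16.76
t=0.86: X=9.76 C=8.16 P=18.33
t=1.72: X=9.95 C=8.60 P=19.95
t=2.57: X=10.15 C=9.05 P=21.60
t=3.43: X=10.36 C=9.51 P=23.33
t=4.29: X=10.58 C=9.98 P=25.10
t=5.15: X=10.82 C=10.46 P=26.92
t=6.00: X=11.06 C=10.94 P=28.78
t=6.86: X=11.32 C=11.43 P=30.71
t=7.72: X=11.58 C=11.93 P=32.70
Rates at T: R1=0.2989, R2=0.5888, R3=0.4579, R4=0.5614, R5=0.6079
dx/dt at T (Σ net stoichiometry × rate): X=+0.3090, C=+0.5888, P=+2.3377
Largest |dx/dt| is |+2.3377| (P) ≥ 0.05 → not steady.

Steady state at T: no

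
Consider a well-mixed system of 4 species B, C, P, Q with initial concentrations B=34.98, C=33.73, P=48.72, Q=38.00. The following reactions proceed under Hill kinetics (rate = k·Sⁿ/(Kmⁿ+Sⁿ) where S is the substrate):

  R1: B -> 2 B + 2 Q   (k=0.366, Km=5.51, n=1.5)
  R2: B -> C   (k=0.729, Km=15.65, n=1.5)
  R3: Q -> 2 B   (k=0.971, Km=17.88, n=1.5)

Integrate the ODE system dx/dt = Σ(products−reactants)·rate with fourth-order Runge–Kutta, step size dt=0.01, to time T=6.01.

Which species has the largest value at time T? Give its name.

Dominant species at T: P

RK4 with dt=0.01: 601 steps to T=6.01. Trajectory (selected grid times):
t=0.00: B=34.98 C=33.73 P=48.72 Q=38.00
t=0.67: B=35.82 C=34.11 P=48.72 Q=37.97
t=1.34: B=36.65 C=34.49 P=48.72 Q=37.94
t=2.00: B=37.47 C=34.87 P=48.72 Q=37.91
t=2.67: B=38.30 C=35.25 P=48.72 Q=37.89
t=3.34: B=39.13 C=35.64 P=48.72 Q=37.86
t=4.01: B=39.95 C=36.03 P=48.72 Q=37.84
t=4.67: B=40.76 C=36.42 P=48.72 Q=37.81
t=5.34: B=41.58 C=36.81 P=48.72 Q=37.79
t=6.01: B=42.40 C=37.21 P=48.72 Q=37.77
At T=6.01: B=42.40 C=37.21 P=48.72 Q=37.77; the largest is P.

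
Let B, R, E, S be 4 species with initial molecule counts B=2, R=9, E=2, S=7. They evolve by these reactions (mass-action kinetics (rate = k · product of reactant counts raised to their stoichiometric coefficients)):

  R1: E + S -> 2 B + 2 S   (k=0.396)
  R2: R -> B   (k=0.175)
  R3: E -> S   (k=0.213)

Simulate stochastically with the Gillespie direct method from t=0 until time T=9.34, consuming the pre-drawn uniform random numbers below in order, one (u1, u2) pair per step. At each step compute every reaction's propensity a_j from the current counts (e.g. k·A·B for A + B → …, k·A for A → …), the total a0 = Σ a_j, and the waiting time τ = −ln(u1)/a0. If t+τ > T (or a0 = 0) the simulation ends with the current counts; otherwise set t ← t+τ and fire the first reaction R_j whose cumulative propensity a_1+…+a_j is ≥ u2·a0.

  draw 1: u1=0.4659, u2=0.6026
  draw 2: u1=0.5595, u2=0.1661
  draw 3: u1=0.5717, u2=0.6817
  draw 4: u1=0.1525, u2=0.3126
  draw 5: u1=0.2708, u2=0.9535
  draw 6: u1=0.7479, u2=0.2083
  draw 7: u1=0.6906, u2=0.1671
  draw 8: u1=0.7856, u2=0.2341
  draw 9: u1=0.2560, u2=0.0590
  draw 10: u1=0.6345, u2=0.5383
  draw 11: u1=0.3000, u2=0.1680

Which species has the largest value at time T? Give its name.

Dominant species at T: B

t=0.000: B=2 R=9 E=2 S=7
Draw 1: a1=5.544, a2=1.575, a3=0.426, a0=7.545; τ=−ln(0.4659)/7.545=0.101 → t=0.101; u2·a0=0.6026·7.545=4.547 ≤ a1=5.544 → R1 fires; B=4 R=9 E=1 S=8
Draw 2: a1=3.168, a2=1.575, a3=0.213, a0=4.956; τ=−ln(0.5595)/4.956=0.117 → t=0.218; u2·a0=0.1661·4.956=0.823 ≤ a1=3.168 → R1 fires; B=6 R=9 E=0 S=9
Draw 3: a1=0.000, a2=1.575, a3=0.000, a0=1.575; τ=−ln(0.5717)/1.575=0.355 → t=0.573; u2·a0=0.6817·1.575=1.074; a1=0.000 < 1.074 ≤ a1+a2=1.575 → R2 fires; B=7 R=8 E=0 S=9
Draw 4: a1=0.000, a2=1.400, a3=0.000, a0=1.400; τ=−ln(0.1525)/1.400=1.343 → t=1.917; u2·a0=0.3126·1.400=0.438; a1=0.000 < 0.438 ≤ a1+a2=1.400 → R2 fires; B=8 R=7 E=0 S=9
Draw 5: a1=0.000, a2=1.225, a3=0.000, a0=1.225; τ=−ln(0.2708)/1.225=1.066 → t=2.983; u2·a0=0.9535·1.225=1.168; a1=0.000 < 1.168 ≤ a1+a2=1.225 → R2 fires; B=9 R=6 E=0 S=9
Draw 6: a1=0.000, a2=1.050, a3=0.000, a0=1.050; τ=−ln(0.7479)/1.050=0.277 → t=3.260; u2·a0=0.2083·1.050=0.219; a1=0.000 < 0.219 ≤ a1+a2=1.050 → R2 fires; B=10 R=5 E=0 S=9
Draw 7: a1=0.000, a2=0.875, a3=0.000, a0=0.875; τ=−ln(0.6906)/0.875=0.423 → t=3.683; u2·a0=0.1671·0.875=0.146; a1=0.000 < 0.146 ≤ a1+a2=0.875 → R2 fires; B=11 R=4 E=0 S=9
Draw 8: a1=0.000, a2=0.700, a3=0.000, a0=0.700; τ=−ln(0.7856)/0.700=0.345 → t=4.028; u2·a0=0.2341·0.700=0.164; a1=0.000 < 0.164 ≤ a1+a2=0.700 → R2 fires; B=12 R=3 E=0 S=9
Draw 9: a1=0.000, a2=0.525, a3=0.000, a0=0.525; τ=−ln(0.2560)/0.525=2.595 → t=6.623; u2·a0=0.0590·0.525=0.031; a1=0.000 < 0.031 ≤ a1+a2=0.525 → R2 fires; B=13 R=2 E=0 S=9
Draw 10: a1=0.000, a2=0.350, a3=0.000, a0=0.350; τ=−ln(0.6345)/0.350=1.300 → t=7.923; u2·a0=0.5383·0.350=0.188; a1=0.000 < 0.188 ≤ a1+a2=0.350 → R2 fires; B=14 R=1 E=0 S=9
Draw 11: a1=0.000, a2=0.175, a3=0.000, a0=0.175; τ=−ln(0.3000)/0.175=6.880 → t=14.803 > T=9.34: stop.
At T=9.34: B=14 R=1 E=0 S=9; the largest is B.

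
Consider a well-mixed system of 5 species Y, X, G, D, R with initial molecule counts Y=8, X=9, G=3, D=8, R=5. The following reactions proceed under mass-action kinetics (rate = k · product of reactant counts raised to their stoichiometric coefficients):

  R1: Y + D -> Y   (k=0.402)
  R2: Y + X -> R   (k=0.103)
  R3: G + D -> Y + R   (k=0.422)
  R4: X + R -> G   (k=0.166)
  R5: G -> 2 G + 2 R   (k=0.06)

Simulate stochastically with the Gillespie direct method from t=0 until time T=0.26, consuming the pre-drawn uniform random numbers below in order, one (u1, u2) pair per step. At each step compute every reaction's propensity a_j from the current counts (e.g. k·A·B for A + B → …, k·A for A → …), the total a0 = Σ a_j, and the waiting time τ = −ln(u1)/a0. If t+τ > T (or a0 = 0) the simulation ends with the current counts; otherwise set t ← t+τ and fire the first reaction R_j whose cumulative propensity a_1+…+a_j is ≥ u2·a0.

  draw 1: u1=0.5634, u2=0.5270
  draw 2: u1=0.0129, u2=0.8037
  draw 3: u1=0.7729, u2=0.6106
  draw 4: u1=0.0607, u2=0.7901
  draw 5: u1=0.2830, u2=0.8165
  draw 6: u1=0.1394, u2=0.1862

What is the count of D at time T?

t=0.000: Y=8 X=9 G=3 D=8 R=5
Draw 1: a1=25.728, a2=7.416, a3=10.128, a4=7.470, a5=0.180, a0=50.922; τ=−ln(0.5634)/50.922=0.011 → t=0.011; u2·a0=0.5270·50.922=26.836; a1=25.728 < 26.836 ≤ a1+a2=33.144 → R2 fires; Y=7 X=8 G=3 D=8 R=6
Draw 2: a1=22.512, a2=5.768, a3=10.128, a4=7.968, a5=0.180, a0=46.556; τ=−ln(0.0129)/46.556=0.093 → t=0.105; u2·a0=0.8037·46.556=37.417; a1+a2=28.280 < 37.417 ≤ a1+…+a3=38.408 → R3 fires; Y=8 X=8 G=2 D=7 R=7
Draw 3: a1=22.512, a2=6.592, a3=5.908, a4=9.296, a5=0.120, a0=44.428; τ=−ln(0.7729)/44.428=0.006 → t=0.111; u2·a0=0.6106·44.428=27.128; a1=22.512 < 27.128 ≤ a1+a2=29.104 → R2 fires; Y=7 X=7 G=2 D=7 R=8
Draw 4: a1=19.698, a2=5.047, a3=5.908, a4=9.296, a5=0.120, a0=40.069; τ=−ln(0.0607)/40.069=0.070 → t=0.180; u2·a0=0.7901·40.069=31.659; a1+…+a3=30.653 < 31.659 ≤ a1+…+a4=39.949 → R4 fires; Y=7 X=6 G=3 D=7 R=7
Draw 5: a1=19.698, a2=4.326, a3=8.862, a4=6.972, a5=0.180, a0=40.038; τ=−ln(0.2830)/40.038=0.032 → t=0.212; u2·a0=0.8165·40.038=32.691; a1+a2=24.024 < 32.691 ≤ a1+…+a3=32.886 → R3 fires; Y=8 X=6 G=2 D=6 R=8
Draw 6: a1=19.296, a2=4.944, a3=5.064, a4=7.968, a5=0.120, a0=37.392; τ=−ln(0.1394)/37.392=0.053 → t=0.265 > T=0.26: stop.
Read off D at T=0.26: 6

D at T = 6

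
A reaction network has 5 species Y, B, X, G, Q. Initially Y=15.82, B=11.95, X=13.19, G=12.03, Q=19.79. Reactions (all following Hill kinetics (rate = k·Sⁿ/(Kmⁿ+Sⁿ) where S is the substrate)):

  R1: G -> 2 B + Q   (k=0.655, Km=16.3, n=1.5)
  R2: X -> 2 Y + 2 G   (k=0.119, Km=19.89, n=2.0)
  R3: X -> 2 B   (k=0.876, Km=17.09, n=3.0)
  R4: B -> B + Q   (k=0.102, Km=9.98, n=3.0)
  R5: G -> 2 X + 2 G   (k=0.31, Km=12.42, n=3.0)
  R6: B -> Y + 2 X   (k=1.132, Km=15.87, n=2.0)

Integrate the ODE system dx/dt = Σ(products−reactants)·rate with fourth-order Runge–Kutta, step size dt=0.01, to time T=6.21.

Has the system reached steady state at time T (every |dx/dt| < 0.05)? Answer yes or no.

Steady state at T: no

RK4 with dt=0.01: 621 steps to T=6.21. Trajectory (selected grid times):
t=0.00: Y=15.82 B=11.95 X=13.19 G=12.03 Q=19.79
t=0.69: Y=16.16 B=12.41 X=13.75 G=12.01 Q=20.01
t=1.38: Y=16.52 B=12.89 X=14.31 G=11.99 Q=20.23
t=2.07: Y=16.89 B=13.38 X=14.89 G=11.97 Q=20.46
t=2.76: Y=17.29 B=13.90 X=15.48 G=11.96 Q=20.68
t=3.45: Y=17.70 B=14.43 X=16.07 G=11.95 Q=20.91
t=4.14: Y=18.12 B=14.99 X=16.68 G=11.94 Q=21.14
t=4.83: Y=18.57 B=15.56 X=17.30 G=11.94 Q=21.36
t=5.52: Y=19.03 B=16.15 X=17.93 G=11.94 Q=21.60
t=6.21: Y=19.51 B=16.75 X=18.57 G=11.94 Q=21.83
Rates at T: R1=0.2524, R2=0.0554, R3=0.4923, R4=0.0842, R5=0.1458, R6=0.5967
dx/dt at T (Σ net stoichiometry × rate): Y=+0.7075, B=+0.8926, X=+0.9373, G=+0.0043, Q=+0.3366
Largest |dx/dt| is |+0.9373| (X) ≥ 0.05 → not steady.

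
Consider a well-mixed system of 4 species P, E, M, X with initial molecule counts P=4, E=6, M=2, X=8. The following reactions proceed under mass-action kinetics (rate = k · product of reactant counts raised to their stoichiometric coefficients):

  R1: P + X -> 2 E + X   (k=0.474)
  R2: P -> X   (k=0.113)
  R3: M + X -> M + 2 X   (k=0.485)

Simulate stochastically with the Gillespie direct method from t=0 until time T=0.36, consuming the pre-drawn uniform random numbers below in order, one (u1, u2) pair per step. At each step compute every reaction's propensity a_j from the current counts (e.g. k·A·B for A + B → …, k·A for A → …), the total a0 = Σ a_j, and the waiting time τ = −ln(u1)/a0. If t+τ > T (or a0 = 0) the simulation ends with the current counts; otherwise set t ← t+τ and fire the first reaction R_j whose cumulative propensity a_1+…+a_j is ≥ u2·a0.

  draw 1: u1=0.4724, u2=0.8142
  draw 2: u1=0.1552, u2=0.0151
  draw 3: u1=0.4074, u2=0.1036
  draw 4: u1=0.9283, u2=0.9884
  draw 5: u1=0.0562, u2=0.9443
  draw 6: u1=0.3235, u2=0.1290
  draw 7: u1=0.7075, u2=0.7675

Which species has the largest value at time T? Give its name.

Dominant species at T: E

t=0.000: P=4 E=6 M=2 X=8
Draw 1: a1=15.168, a2=0.452, a3=7.760, a0=23.380; τ=−ln(0.4724)/23.380=0.032 → t=0.032; u2·a0=0.8142·23.380=19.036; a1+a2=15.620 < 19.036 ≤ a1+…+a3=23.380 → R3 fires; P=4 E=6 M=2 X=9
Draw 2: a1=17.064, a2=0.452, a3=8.730, a0=26.246; τ=−ln(0.1552)/26.246=0.071 → t=0.103; u2·a0=0.0151·26.246=0.396 ≤ a1=17.064 → R1 fires; P=3 E=8 M=2 X=9
Draw 3: a1=12.798, a2=0.339, a3=8.730, a0=21.867; τ=−ln(0.4074)/21.867=0.041 → t=0.144; u2·a0=0.1036·21.867=2.265 ≤ a1=12.798 → R1 fires; P=2 E=10 M=2 X=9
Draw 4: a1=8.532, a2=0.226, a3=8.730, a0=17.488; τ=−ln(0.9283)/17.488=0.004 → t=0.148; u2·a0=0.9884·17.488=17.285; a1+a2=8.758 < 17.285 ≤ a1+…+a3=17.488 → R3 fires; P=2 E=10 M=2 X=10
Draw 5: a1=9.480, a2=0.226, a3=9.700, a0=19.406; τ=−ln(0.0562)/19.406=0.148 → t=0.297; u2·a0=0.9443·19.406=18.325; a1+a2=9.706 < 18.325 ≤ a1+…+a3=19.406 → R3 fires; P=2 E=10 M=2 X=11
Draw 6: a1=10.428, a2=0.226, a3=10.670, a0=21.324; τ=−ln(0.3235)/21.324=0.053 → t=0.350; u2·a0=0.1290·21.324=2.751 ≤ a1=10.428 → R1 fires; P=1 E=12 M=2 X=11
Draw 7: a1=5.214, a2=0.113, a3=10.670, a0=15.997; τ=−ln(0.7075)/15.997=0.022 → t=0.371 > T=0.36: stop.
At T=0.36: P=1 E=12 M=2 X=11; the largest is E.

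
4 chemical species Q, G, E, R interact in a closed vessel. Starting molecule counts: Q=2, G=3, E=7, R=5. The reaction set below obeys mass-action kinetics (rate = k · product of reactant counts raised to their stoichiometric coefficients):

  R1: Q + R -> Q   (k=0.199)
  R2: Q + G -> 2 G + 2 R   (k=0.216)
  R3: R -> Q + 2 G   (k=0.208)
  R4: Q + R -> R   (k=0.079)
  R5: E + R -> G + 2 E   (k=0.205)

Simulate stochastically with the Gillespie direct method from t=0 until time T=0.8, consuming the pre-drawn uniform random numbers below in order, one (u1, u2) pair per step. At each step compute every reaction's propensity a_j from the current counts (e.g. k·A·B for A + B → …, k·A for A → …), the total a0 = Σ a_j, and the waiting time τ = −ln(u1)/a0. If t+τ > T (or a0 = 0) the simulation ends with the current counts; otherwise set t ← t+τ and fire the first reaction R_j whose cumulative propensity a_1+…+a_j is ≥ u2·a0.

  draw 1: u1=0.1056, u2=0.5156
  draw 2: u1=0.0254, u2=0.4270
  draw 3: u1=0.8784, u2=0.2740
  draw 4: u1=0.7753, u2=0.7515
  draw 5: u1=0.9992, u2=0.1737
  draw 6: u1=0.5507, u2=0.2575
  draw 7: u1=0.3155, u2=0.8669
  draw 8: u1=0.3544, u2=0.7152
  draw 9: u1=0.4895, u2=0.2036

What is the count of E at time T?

E at T = 13

t=0.000: Q=2 G=3 E=7 R=5
Draw 1: a1=1.990, a2=1.296, a3=1.040, a4=0.790, a5=7.175, a0=12.291; τ=−ln(0.1056)/12.291=0.183 → t=0.183; u2·a0=0.5156·12.291=6.337; a1+…+a4=5.116 < 6.337 ≤ a1+…+a5=12.291 → R5 fires; Q=2 G=4 E=8 R=4
Draw 2: a1=1.592, a2=1.728, a3=0.832, a4=0.632, a5=6.560, a0=11.344; τ=−ln(0.0254)/11.344=0.324 → t=0.507; u2·a0=0.4270·11.344=4.844; a1+…+a4=4.784 < 4.844 ≤ a1+…+a5=11.344 → R5 fires; Q=2 G=5 E=9 R=3
Draw 3: a1=1.194, a2=2.160, a3=0.624, a4=0.474, a5=5.535, a0=9.987; τ=−ln(0.8784)/9.987=0.013 → t=0.520; u2·a0=0.2740·9.987=2.736; a1=1.194 < 2.736 ≤ a1+a2=3.354 → R2 fires; Q=1 G=6 E=9 R=5
Draw 4: a1=0.995, a2=1.296, a3=1.040, a4=0.395, a5=9.225, a0=12.951; τ=−ln(0.7753)/12.951=0.020 → t=0.539; u2·a0=0.7515·12.951=9.733; a1+…+a4=3.726 < 9.733 ≤ a1+…+a5=12.951 → R5 fires; Q=1 G=7 E=10 R=4
Draw 5: a1=0.796, a2=1.512, a3=0.832, a4=0.316, a5=8.200, a0=11.656; τ=−ln(0.9992)/11.656=0.000 → t=0.539; u2·a0=0.1737·11.656=2.025; a1=0.796 < 2.025 ≤ a1+a2=2.308 → R2 fires; Q=0 G=8 E=10 R=6
Draw 6: a1=0.000, a2=0.000, a3=1.248, a4=0.000, a5=12.300, a0=13.548; τ=−ln(0.5507)/13.548=0.044 → t=0.583; u2·a0=0.2575·13.548=3.489; a1+…+a4=1.248 < 3.489 ≤ a1+…+a5=13.548 → R5 fires; Q=0 G=9 E=11 R=5
Draw 7: a1=0.000, a2=0.000, a3=1.040, a4=0.000, a5=11.275, a0=12.315; τ=−ln(0.3155)/12.315=0.094 → t=0.677; u2·a0=0.8669·12.315=10.676; a1+…+a4=1.040 < 10.676 ≤ a1+…+a5=12.315 → R5 fires; Q=0 G=10 E=12 R=4
Draw 8: a1=0.000, a2=0.000, a3=0.832, a4=0.000, a5=9.840, a0=10.672; τ=−ln(0.3544)/10.672=0.097 → t=0.774; u2·a0=0.7152·10.672=7.633; a1+…+a4=0.832 < 7.633 ≤ a1+…+a5=10.672 → R5 fires; Q=0 G=11 E=13 R=3
Draw 9: a1=0.000, a2=0.000, a3=0.624, a4=0.000, a5=7.995, a0=8.619; τ=−ln(0.4895)/8.619=0.083 → t=0.857 > T=0.8: stop.
Read off E at T=0.8: 13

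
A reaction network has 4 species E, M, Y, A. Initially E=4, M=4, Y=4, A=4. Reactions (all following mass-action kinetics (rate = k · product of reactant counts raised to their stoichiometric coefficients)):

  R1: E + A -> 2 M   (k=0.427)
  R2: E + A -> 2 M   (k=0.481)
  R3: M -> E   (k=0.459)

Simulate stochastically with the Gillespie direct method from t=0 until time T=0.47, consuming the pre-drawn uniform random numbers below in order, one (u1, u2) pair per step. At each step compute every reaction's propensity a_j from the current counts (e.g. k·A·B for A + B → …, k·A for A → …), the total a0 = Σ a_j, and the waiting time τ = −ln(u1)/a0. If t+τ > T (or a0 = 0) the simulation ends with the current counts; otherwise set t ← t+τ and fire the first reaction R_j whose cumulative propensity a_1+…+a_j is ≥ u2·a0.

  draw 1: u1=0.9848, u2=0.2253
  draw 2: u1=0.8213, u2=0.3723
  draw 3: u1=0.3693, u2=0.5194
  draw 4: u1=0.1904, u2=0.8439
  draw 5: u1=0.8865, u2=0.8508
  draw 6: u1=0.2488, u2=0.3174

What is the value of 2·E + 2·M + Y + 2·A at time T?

Check how each reaction changes W = 2·E + 2·M + Y + 2·A (weight of products minus weight of reactants):
R1: E + A -> 2 M: (2·2) − (2·1 + 2·1) = 4 − 4 = 0
R2: E + A -> 2 M: (2·2) − (2·1 + 2·1) = 4 − 4 = 0
R3: M -> E: (2·1) − (2·1) = 2 − 2 = 0
Every reaction leaves W unchanged, so W is conserved and no simulation is needed: W(T) = W(0) = 2·4 + 2·4 + 4 + 2·4 = 28

Value at T = 28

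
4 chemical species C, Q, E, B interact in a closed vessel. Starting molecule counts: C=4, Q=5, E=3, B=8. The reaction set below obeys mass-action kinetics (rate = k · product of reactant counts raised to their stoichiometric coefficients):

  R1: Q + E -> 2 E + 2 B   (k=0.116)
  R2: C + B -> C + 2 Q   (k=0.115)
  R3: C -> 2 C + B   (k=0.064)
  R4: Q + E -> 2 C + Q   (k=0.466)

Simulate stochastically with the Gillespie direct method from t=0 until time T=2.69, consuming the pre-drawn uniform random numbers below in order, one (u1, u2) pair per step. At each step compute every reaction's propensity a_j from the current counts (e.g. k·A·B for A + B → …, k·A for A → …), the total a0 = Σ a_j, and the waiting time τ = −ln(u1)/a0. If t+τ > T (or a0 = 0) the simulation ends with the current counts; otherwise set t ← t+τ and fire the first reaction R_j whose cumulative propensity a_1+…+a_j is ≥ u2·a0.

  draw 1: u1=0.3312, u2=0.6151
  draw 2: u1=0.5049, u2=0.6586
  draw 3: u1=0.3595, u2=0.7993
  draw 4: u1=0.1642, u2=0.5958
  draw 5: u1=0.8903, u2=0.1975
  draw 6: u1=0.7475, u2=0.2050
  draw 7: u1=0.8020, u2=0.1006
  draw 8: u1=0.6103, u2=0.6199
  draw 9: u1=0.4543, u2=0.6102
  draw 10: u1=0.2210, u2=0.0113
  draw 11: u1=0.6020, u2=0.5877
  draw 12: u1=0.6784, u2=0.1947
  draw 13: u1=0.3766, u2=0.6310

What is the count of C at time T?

C at T = 11

t=0.000: C=4 Q=5 E=3 B=8
Draw 1: a1=1.740, a2=3.680, a3=0.256, a4=6.990, a0=12.666; τ=−ln(0.3312)/12.666=0.087 → t=0.087; u2·a0=0.6151·12.666=7.791; a1+…+a3=5.676 < 7.791 ≤ a1+…+a4=12.666 → R4 fires; C=6 Q=5 E=2 B=8
Draw 2: a1=1.160, a2=5.520, a3=0.384, a4=4.660, a0=11.724; τ=−ln(0.5049)/11.724=0.058 → t=0.146; u2·a0=0.6586·11.724=7.721; a1+…+a3=7.064 < 7.721 ≤ a1+…+a4=11.724 → R4 fires; C=8 Q=5 E=1 B=8
Draw 3: a1=0.580, a2=7.360, a3=0.512, a4=2.330, a0=10.782; τ=−ln(0.3595)/10.782=0.095 → t=0.240; u2·a0=0.7993·10.782=8.618; a1+…+a3=8.452 < 8.618 ≤ a1+…+a4=10.782 → R4 fires; C=10 Q=5 E=0 B=8
Draw 4: a1=0.000, a2=9.200, a3=0.640, a4=0.000, a0=9.840; τ=−ln(0.1642)/9.840=0.184 → t=0.424; u2·a0=0.5958·9.840=5.863; a1=0.000 < 5.863 ≤ a1+a2=9.200 → R2 fires; C=10 Q=7 E=0 B=7
Draw 5: a1=0.000, a2=8.050, a3=0.640, a4=0.000, a0=8.690; τ=−ln(0.8903)/8.690=0.013 → t=0.437; u2·a0=0.1975·8.690=1.716; a1=0.000 < 1.716 ≤ a1+a2=8.050 → R2 fires; C=10 Q=9 E=0 B=6
Draw 6: a1=0.000, a2=6.900, a3=0.640, a4=0.000, a0=7.540; τ=−ln(0.7475)/7.540=0.039 → t=0.476; u2·a0=0.2050·7.540=1.546; a1=0.000 < 1.546 ≤ a1+a2=6.900 → R2 fires; C=10 Q=11 E=0 B=5
Draw 7: a1=0.000, a2=5.750, a3=0.640, a4=0.000, a0=6.390; τ=−ln(0.8020)/6.390=0.035 → t=0.511; u2·a0=0.1006·6.390=0.643; a1=0.000 < 0.643 ≤ a1+a2=5.750 → R2 fires; C=10 Q=13 E=0 B=4
Draw 8: a1=0.000, a2=4.600, a3=0.640, a4=0.000, a0=5.240; τ=−ln(0.6103)/5.240=0.094 → t=0.605; u2·a0=0.6199·5.240=3.248; a1=0.000 < 3.248 ≤ a1+a2=4.600 → R2 fires; C=10 Q=15 E=0 B=3
Draw 9: a1=0.000, a2=3.450, a3=0.640, a4=0.000, a0=4.090; τ=−ln(0.4543)/4.090=0.193 → t=0.798; u2·a0=0.6102·4.090=2.496; a1=0.000 < 2.496 ≤ a1+a2=3.450 → R2 fires; C=10 Q=17 E=0 B=2
Draw 10: a1=0.000, a2=2.300, a3=0.640, a4=0.000, a0=2.940; τ=−ln(0.2210)/2.940=0.513 → t=1.311; u2·a0=0.0113·2.940=0.033; a1=0.000 < 0.033 ≤ a1+a2=2.300 → R2 fires; C=10 Q=19 E=0 B=1
Draw 11: a1=0.000, a2=1.150, a3=0.640, a4=0.000, a0=1.790; τ=−ln(0.6020)/1.790=0.284 → t=1.595; u2·a0=0.5877·1.790=1.052; a1=0.000 < 1.052 ≤ a1+a2=1.150 → R2 fires; C=10 Q=21 E=0 B=0
Draw 12: a1=0.000, a2=0.000, a3=0.640, a4=0.000, a0=0.640; τ=−ln(0.6784)/0.640=0.606 → t=2.201; u2·a0=0.1947·0.640=0.125; a1+a2=0.000 < 0.125 ≤ a1+…+a3=0.640 → R3 fires; C=11 Q=21 E=0 B=1
Draw 13: a1=0.000, a2=1.265, a3=0.704, a4=0.000, a0=1.969; τ=−ln(0.3766)/1.969=0.496 → t=2.697 > T=2.69: stop.
Read off C at T=2.69: 11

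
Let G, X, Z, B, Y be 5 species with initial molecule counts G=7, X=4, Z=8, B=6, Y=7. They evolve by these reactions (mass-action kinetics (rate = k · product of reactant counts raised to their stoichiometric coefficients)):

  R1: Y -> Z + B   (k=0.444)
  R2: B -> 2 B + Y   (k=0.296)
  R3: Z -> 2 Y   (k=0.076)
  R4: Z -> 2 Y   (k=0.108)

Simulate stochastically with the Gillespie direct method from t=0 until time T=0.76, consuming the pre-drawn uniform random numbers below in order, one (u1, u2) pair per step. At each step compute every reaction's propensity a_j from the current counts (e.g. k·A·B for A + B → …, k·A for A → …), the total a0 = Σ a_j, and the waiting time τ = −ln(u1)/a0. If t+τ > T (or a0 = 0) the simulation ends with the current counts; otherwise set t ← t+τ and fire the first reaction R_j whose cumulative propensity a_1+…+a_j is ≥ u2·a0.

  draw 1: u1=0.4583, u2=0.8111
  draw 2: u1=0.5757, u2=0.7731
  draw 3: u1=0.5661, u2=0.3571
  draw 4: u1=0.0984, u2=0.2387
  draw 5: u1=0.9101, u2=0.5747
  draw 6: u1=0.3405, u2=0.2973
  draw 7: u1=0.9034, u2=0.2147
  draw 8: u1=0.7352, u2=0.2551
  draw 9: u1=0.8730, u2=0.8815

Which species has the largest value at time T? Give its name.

Dominant species at T: B

t=0.000: G=7 X=4 Z=8 B=6 Y=7
Draw 1: a1=3.108, a2=1.776, a3=0.608, a4=0.864, a0=6.356; τ=−ln(0.4583)/6.356=0.123 → t=0.123; u2·a0=0.8111·6.356=5.155; a1+a2=4.884 < 5.155 ≤ a1+…+a3=5.492 → R3 fires; G=7 X=4 Z=7 B=6 Y=9
Draw 2: a1=3.996, a2=1.776, a3=0.532, a4=0.756, a0=7.060; τ=−ln(0.5757)/7.060=0.078 → t=0.201; u2·a0=0.7731·7.060=5.458; a1=3.996 < 5.458 ≤ a1+a2=5.772 → R2 fires; G=7 X=4 Z=7 B=7 Y=10
Draw 3: a1=4.440, a2=2.072, a3=0.532, a4=0.756, a0=7.800; τ=−ln(0.5661)/7.800=0.073 → t=0.274; u2·a0=0.3571·7.800=2.785 ≤ a1=4.440 → R1 fires; G=7 X=4 Z=8 B=8 Y=9
Draw 4: a1=3.996, a2=2.368, a3=0.608, a4=0.864, a0=7.836; τ=−ln(0.0984)/7.836=0.296 → t=0.570; u2·a0=0.2387·7.836=1.870 ≤ a1=3.996 → R1 fires; G=7 X=4 Z=9 B=9 Y=8
Draw 5: a1=3.552, a2=2.664, a3=0.684, a4=0.972, a0=7.872; τ=−ln(0.9101)/7.872=0.012 → t=0.582; u2·a0=0.5747·7.872=4.524; a1=3.552 < 4.524 ≤ a1+a2=6.216 → R2 fires; G=7 X=4 Z=9 B=10 Y=9
Draw 6: a1=3.996, a2=2.960, a3=0.684, a4=0.972, a0=8.612; τ=−ln(0.3405)/8.612=0.125 → t=0.707; u2·a0=0.2973·8.612=2.560 ≤ a1=3.996 → R1 fires; G=7 X=4 Z=10 B=11 Y=8
Draw 7: a1=3.552, a2=3.256, a3=0.760, a4=1.080, a0=8.648; τ=−ln(0.9034)/8.648=0.012 → t=0.719; u2·a0=0.2147·8.648=1.857 ≤ a1=3.552 → R1 fires; G=7 X=4 Z=11 B=12 Y=7
Draw 8: a1=3.108, a2=3.552, a3=0.836, a4=1.188, a0=8.684; τ=−ln(0.7352)/8.684=0.035 → t=0.754; u2·a0=0.2551·8.684=2.215 ≤ a1=3.108 → R1 fires; G=7 X=4 Z=12 B=13 Y=6
Draw 9: a1=2.664, a2=3.848, a3=0.912, a4=1.296, a0=8.720; τ=−ln(0.8730)/8.720=0.016 → t=0.770 > T=0.76: stop.
At T=0.76: G=7 X=4 Z=12 B=13 Y=6; the largest is B.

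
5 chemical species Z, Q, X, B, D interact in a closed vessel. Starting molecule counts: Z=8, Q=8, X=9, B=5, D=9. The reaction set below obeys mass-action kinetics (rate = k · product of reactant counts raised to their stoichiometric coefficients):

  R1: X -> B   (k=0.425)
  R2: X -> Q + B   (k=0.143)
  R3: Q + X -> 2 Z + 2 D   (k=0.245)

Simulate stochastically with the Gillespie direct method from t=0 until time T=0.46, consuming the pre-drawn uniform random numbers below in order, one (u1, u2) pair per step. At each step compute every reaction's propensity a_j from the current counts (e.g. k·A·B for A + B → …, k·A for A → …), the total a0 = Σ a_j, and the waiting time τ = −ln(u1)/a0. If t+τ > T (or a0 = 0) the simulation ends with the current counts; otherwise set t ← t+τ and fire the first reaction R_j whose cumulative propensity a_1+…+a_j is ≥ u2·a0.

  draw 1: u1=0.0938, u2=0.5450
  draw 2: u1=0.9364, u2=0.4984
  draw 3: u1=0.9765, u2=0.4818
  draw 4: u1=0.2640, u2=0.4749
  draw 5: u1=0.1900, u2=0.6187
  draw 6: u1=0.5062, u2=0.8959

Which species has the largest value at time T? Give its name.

t=0.000: Z=8 Q=8 X=9 B=5 D=9
Draw 1: a1=3.825, a2=1.287, a3=17.640, a0=22.752; τ=−ln(0.0938)/22.752=0.104 → t=0.104; u2·a0=0.5450·22.752=12.400; a1+a2=5.112 < 12.400 ≤ a1+…+a3=22.752 → R3 fires; Z=10 Q=7 X=8 B=5 D=11
Draw 2: a1=3.400, a2=1.144, a3=13.720, a0=18.264; τ=−ln(0.9364)/18.264=0.004 → t=0.108; u2·a0=0.4984·18.264=9.103; a1+a2=4.544 < 9.103 ≤ a1+…+a3=18.264 → R3 fires; Z=12 Q=6 X=7 B=5 D=13
Draw 3: a1=2.975, a2=1.001, a3=10.290, a0=14.266; τ=−ln(0.9765)/14.266=0.002 → t=0.109; u2·a0=0.4818·14.266=6.873; a1+a2=3.976 < 6.873 ≤ a1+…+a3=14.266 → R3 fires; Z=14 Q=5 X=6 B=5 D=15
Draw 4: a1=2.550, a2=0.858, a3=7.350, a0=10.758; τ=−ln(0.2640)/10.758=0.124 → t=0.233; u2·a0=0.4749·10.758=5.109; a1+a2=3.408 < 5.109 ≤ a1+…+a3=10.758 → R3 fires; Z=16 Q=4 X=5 B=5 D=17
Draw 5: a1=2.125, a2=0.715, a3=4.900, a0=7.740; τ=−ln(0.1900)/7.740=0.215 → t=0.448; u2·a0=0.6187·7.740=4.789; a1+a2=2.840 < 4.789 ≤ a1+…+a3=7.740 → R3 fires; Z=18 Q=3 X=4 B=5 D=19
Draw 6: a1=1.700, a2=0.572, a3=2.940, a0=5.212; τ=−ln(0.5062)/5.212=0.131 → t=0.578 > T=0.46: stop.
At T=0.46: Z=18 Q=3 X=4 B=5 D=19; the largest is D.

Dominant species at T: D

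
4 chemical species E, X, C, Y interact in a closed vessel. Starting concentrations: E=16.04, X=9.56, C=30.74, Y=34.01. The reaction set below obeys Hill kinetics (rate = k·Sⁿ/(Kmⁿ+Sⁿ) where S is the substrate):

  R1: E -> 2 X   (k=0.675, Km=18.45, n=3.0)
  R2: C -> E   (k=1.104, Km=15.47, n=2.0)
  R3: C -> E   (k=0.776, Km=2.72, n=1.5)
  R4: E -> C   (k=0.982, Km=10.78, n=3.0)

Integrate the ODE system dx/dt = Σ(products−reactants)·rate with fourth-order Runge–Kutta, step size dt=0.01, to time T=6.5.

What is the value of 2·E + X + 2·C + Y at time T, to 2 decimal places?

Check how each reaction changes W = 2·E + X + 2·C + Y (weight of products minus weight of reactants):
R1: E -> 2 X: (1·2) − (2·1) = 2 − 2 = 0
R2: C -> E: (2·1) − (2·1) = 2 − 2 = 0
R3: C -> E: (2·1) − (2·1) = 2 − 2 = 0
R4: E -> C: (2·1) − (2·1) = 2 − 2 = 0
Every reaction leaves W unchanged, so W is conserved and no simulation is needed: W(T) = W(0) = 2·16.04 + 9.56 + 2·30.74 + 34.01 = 137.13

Value at T = 137.13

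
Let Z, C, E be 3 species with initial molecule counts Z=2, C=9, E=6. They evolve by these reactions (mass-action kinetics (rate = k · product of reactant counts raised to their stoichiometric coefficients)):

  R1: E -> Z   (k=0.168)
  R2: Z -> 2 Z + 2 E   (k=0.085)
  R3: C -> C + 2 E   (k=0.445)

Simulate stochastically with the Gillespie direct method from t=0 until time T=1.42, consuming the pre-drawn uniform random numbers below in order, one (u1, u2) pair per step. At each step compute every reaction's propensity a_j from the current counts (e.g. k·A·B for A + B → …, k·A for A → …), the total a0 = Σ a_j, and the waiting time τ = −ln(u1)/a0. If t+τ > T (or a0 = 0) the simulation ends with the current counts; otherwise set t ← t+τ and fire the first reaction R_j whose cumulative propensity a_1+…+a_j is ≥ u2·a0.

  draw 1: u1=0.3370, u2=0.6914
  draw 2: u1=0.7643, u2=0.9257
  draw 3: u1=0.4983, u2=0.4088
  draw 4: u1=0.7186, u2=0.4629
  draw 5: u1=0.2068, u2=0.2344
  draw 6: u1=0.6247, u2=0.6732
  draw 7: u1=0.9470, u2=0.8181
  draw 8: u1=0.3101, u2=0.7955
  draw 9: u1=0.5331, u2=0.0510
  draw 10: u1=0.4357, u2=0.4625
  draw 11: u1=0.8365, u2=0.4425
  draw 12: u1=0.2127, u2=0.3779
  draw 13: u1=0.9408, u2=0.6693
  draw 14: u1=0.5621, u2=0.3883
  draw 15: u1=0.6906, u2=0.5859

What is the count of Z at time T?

t=0.000: Z=2 C=9 E=6
Draw 1: a1=1.008, a2=0.170, a3=4.005, a0=5.183; τ=−ln(0.3370)/5.183=0.210 → t=0.210; u2·a0=0.6914·5.183=3.584; a1+a2=1.178 < 3.584 ≤ a1+…+a3=5.183 → R3 fires; Z=2 C=9 E=8
Draw 2: a1=1.344, a2=0.170, a3=4.005, a0=5.519; τ=−ln(0.7643)/5.519=0.049 → t=0.259; u2·a0=0.9257·5.519=5.109; a1+a2=1.514 < 5.109 ≤ a1+…+a3=5.519 → R3 fires; Z=2 C=9 E=10
Draw 3: a1=1.680, a2=0.170, a3=4.005, a0=5.855; τ=−ln(0.4983)/5.855=0.119 → t=0.378; u2·a0=0.4088·5.855=2.394; a1+a2=1.850 < 2.394 ≤ a1+…+a3=5.855 → R3 fires; Z=2 C=9 E=12
Draw 4: a1=2.016, a2=0.170, a3=4.005, a0=6.191; τ=−ln(0.7186)/6.191=0.053 → t=0.431; u2·a0=0.4629·6.191=2.866; a1+a2=2.186 < 2.866 ≤ a1+…+a3=6.191 → R3 fires; Z=2 C=9 E=14
Draw 5: a1=2.352, a2=0.170, a3=4.005, a0=6.527; τ=−ln(0.2068)/6.527=0.241 → t=0.672; u2·a0=0.2344·6.527=1.530 ≤ a1=2.352 → R1 fires; Z=3 C=9 E=13
Draw 6: a1=2.184, a2=0.255, a3=4.005, a0=6.444; τ=−ln(0.6247)/6.444=0.073 → t=0.745; u2·a0=0.6732·6.444=4.338; a1+a2=2.439 < 4.338 ≤ a1+…+a3=6.444 → R3 fires; Z=3 C=9 E=15
Draw 7: a1=2.520, a2=0.255, a3=4.005, a0=6.780; τ=−ln(0.9470)/6.780=0.008 → t=0.753; u2·a0=0.8181·6.780=5.547; a1+a2=2.775 < 5.547 ≤ a1+…+a3=6.780 → R3 fires; Z=3 C=9 E=17
Draw 8: a1=2.856, a2=0.255, a3=4.005, a0=7.116; τ=−ln(0.3101)/7.116=0.165 → t=0.918; u2·a0=0.7955·7.116=5.661; a1+a2=3.111 < 5.661 ≤ a1+…+a3=7.116 → R3 fires; Z=3 C=9 E=19
Draw 9: a1=3.192, a2=0.255, a3=4.005, a0=7.452; τ=−ln(0.5331)/7.452=0.084 → t=1.002; u2·a0=0.0510·7.452=0.380 ≤ a1=3.192 → R1 fires; Z=4 C=9 E=18
Draw 10: a1=3.024, a2=0.340, a3=4.005, a0=7.369; τ=−ln(0.4357)/7.369=0.113 → t=1.115; u2·a0=0.4625·7.369=3.408; a1+a2=3.364 < 3.408 ≤ a1+…+a3=7.369 → R3 fires; Z=4 C=9 E=20
Draw 11: a1=3.360, a2=0.340, a3=4.005, a0=7.705; τ=−ln(0.8365)/7.705=0.023 → t=1.138; u2·a0=0.4425·7.705=3.409; a1=3.360 < 3.409 ≤ a1+a2=3.700 → R2 fires; Z=5 C=9 E=22
Draw 12: a1=3.696, a2=0.425, a3=4.005, a0=8.126; τ=−ln(0.2127)/8.126=0.190 → t=1.329; u2·a0=0.3779·8.126=3.071 ≤ a1=3.696 → R1 fires; Z=6 C=9 E=21
Draw 13: a1=3.528, a2=0.510, a3=4.005, a0=8.043; τ=−ln(0.9408)/8.043=0.008 → t=1.336; u2·a0=0.6693·8.043=5.383; a1+a2=4.038 < 5.383 ≤ a1+…+a3=8.043 → R3 fires; Z=6 C=9 E=23
Draw 14: a1=3.864, a2=0.510, a3=4.005, a0=8.379; τ=−ln(0.5621)/8.379=0.069 → t=1.405; u2·a0=0.3883·8.379=3.254 ≤ a1=3.864 → R1 fires; Z=7 C=9 E=22
Draw 15: a1=3.696, a2=0.595, a3=4.005, a0=8.296; τ=−ln(0.6906)/8.296=0.045 → t=1.450 > T=1.42: stop.
Read off Z at T=1.42: 7

Z at T = 7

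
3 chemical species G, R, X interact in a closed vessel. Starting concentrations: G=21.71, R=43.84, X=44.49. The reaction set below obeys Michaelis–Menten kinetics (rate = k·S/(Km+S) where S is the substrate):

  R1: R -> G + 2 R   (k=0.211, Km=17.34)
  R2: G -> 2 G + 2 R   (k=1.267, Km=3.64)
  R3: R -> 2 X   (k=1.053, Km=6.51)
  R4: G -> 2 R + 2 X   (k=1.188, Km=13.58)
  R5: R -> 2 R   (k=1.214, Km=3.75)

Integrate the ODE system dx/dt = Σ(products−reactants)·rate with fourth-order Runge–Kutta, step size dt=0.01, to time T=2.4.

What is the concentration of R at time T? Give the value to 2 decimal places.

R at T = 53.46

RK4 with dt=0.01: 240 steps to T=2.4. Trajectory (selected grid times):
t=0.00: G=21.71 R=43.84 X=44.49
t=0.27: G=21.85 R=44.92 X=45.38
t=0.53: G=21.98 R=45.95 X=46.24
t=0.80: G=22.11 R=47.03 X=47.14
t=1.07: G=22.25 R=48.12 X=48.04
t=1.33: G=22.38 R=49.16 X=48.90
t=1.60: G=22.52 R=50.24 X=49.80
t=1.87: G=22.66 R=51.33 X=50.71
t=2.13: G=22.79 R=52.37 X=51.58
t=2.40: G=22.92 R=53.46 X=52.49
Read off R at T=2.4: 53.46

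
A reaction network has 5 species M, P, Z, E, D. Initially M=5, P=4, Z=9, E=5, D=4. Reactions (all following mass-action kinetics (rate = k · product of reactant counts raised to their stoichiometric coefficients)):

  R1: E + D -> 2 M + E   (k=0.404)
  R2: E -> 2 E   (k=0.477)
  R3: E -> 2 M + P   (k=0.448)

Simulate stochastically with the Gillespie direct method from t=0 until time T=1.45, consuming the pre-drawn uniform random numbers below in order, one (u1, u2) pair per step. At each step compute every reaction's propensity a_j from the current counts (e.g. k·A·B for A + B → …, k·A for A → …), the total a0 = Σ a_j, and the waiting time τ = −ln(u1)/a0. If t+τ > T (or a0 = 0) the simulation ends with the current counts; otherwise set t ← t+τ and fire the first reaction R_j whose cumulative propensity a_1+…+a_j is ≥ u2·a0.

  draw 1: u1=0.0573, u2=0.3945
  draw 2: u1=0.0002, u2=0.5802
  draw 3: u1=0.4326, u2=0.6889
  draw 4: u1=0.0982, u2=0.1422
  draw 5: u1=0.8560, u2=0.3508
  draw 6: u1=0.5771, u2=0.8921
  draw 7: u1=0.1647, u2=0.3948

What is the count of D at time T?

D at T = 1

t=0.000: M=5 P=4 Z=9 E=5 D=4
Draw 1: a1=8.080, a2=2.385, a3=2.240, a0=12.705; τ=−ln(0.0573)/12.705=0.225 → t=0.225; u2·a0=0.3945·12.705=5.012 ≤ a1=8.080 → R1 fires; M=7 P=4 Z=9 E=5 D=3
Draw 2: a1=6.060, a2=2.385, a3=2.240, a0=10.685; τ=−ln(0.0002)/10.685=0.797 → t=1.022; u2·a0=0.5802·10.685=6.199; a1=6.060 < 6.199 ≤ a1+a2=8.445 → R2 fires; M=7 P=4 Z=9 E=6 D=3
Draw 3: a1=7.272, a2=2.862, a3=2.688, a0=12.822; τ=−ln(0.4326)/12.822=0.065 → t=1.088; u2·a0=0.6889·12.822=8.833; a1=7.272 < 8.833 ≤ a1+a2=10.134 → R2 fires; M=7 P=4 Z=9 E=7 D=3
Draw 4: a1=8.484, a2=3.339, a3=3.136, a0=14.959; τ=−ln(0.0982)/14.959=0.155 → t=1.243; u2·a0=0.1422·14.959=2.127 ≤ a1=8.484 → R1 fires; M=9 P=4 Z=9 E=7 D=2
Draw 5: a1=5.656, a2=3.339, a3=3.136, a0=12.131; τ=−ln(0.8560)/12.131=0.013 → t=1.255; u2·a0=0.3508·12.131=4.256 ≤ a1=5.656 → R1 fires; M=11 P=4 Z=9 E=7 D=1
Draw 6: a1=2.828, a2=3.339, a3=3.136, a0=9.303; τ=−ln(0.5771)/9.303=0.059 → t=1.315; u2·a0=0.8921·9.303=8.299; a1+a2=6.167 < 8.299 ≤ a1+…+a3=9.303 → R3 fires; M=13 P=5 Z=9 E=6 D=1
Draw 7: a1=2.424, a2=2.862, a3=2.688, a0=7.974; τ=−ln(0.1647)/7.974=0.226 → t=1.541 > T=1.45: stop.
Read off D at T=1.45: 1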